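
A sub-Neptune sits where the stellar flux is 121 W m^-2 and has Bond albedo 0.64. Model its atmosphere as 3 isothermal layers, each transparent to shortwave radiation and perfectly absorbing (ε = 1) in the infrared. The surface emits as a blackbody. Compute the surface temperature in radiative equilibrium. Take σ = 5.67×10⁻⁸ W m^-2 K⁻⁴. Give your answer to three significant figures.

Top-of-atmosphere balance: σT_e⁴ = S(1−α)/4 = 10.89 W m^-2 → T_e = 117.7 K.
Layer-by-layer balance gives σT_s⁴ = (N+1)σT_e⁴, so T_s = 4^¼·117.7 = 166.5 K.

166 kelvin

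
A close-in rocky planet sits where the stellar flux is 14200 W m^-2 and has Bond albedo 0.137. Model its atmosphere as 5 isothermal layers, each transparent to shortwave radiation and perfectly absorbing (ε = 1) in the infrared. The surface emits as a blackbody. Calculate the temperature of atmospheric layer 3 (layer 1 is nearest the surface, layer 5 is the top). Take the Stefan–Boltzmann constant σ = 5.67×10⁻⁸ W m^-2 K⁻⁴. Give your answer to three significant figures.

Top-of-atmosphere balance: σT_e⁴ = S(1−α)/4 = 3064 W m^-2 → T_e = 482.1 K.
Each opaque layer satisfies 2T_j⁴ = T_{j−1}⁴ + T_{j+1}⁴, giving T_k⁴ = (N+1−k)T_e⁴.
With k = 3: T_3 = (5+1−3)^¼·482.1 K = 634.5 K.

635 K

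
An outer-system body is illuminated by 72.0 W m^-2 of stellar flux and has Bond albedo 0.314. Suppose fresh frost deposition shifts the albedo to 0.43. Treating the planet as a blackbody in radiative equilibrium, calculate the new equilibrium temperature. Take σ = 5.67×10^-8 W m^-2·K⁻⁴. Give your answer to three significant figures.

116 K

With the new albedo, S(1−α₂)/4 = 10.26 W m^-2, so T₂ = 116.0 K.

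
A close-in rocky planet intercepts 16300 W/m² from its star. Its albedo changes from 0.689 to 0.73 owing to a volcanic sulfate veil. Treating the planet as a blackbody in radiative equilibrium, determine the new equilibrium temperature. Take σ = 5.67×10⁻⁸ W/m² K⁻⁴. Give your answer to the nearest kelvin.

New equilibrium: T₂ = [(1−0.73)·16300/(4σ)]^(1/4) = 373.2 K.

373 kelvin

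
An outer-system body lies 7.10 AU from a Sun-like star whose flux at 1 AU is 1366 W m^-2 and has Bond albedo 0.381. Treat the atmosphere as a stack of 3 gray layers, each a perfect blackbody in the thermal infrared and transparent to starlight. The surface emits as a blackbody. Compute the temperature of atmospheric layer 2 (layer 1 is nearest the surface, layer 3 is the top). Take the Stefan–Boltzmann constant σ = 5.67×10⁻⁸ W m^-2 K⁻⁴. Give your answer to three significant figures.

110 kelvin

Irradiance scales as 1/d², so S = 1366 W m^-2 × (1/7.10)² = 27.10 W m^-2.
OLR = S(1−α)/4 = 4.193 W m^-2; the top layer radiates at T_e = 92.74 K.
The net upward flux σT_e⁴ is constant between every pair of levels, so T_k⁴ = (N+1−k)T_e⁴.
T_2 = (2)^(1/4)·92.74 = 110.3 K.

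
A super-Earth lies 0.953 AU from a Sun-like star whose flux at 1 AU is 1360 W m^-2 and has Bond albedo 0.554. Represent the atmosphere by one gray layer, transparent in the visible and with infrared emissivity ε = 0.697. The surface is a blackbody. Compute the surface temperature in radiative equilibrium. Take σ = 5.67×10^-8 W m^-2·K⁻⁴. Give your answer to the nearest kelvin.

Irradiance scales as 1/d², so S = 1360 W m^-2 × (1/0.953)² = 1497 W m^-2.
At the top of the atmosphere, σT_e⁴ = S(1−α)/4 = 167.0 W m^-2, giving T_e = 232.9 K.
Surface balance with a leaky layer gives σT_s⁴ = σT_e⁴·2/(2−ε), so T_s = T_e·[2/(2−0.697)]^(1/4) = 259.3 K.

259 K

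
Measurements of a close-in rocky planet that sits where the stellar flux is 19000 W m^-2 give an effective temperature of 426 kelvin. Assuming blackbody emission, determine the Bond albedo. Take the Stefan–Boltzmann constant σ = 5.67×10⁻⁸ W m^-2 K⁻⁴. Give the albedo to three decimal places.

0.607

From σT⁴ = S(1−α)/4 we invert for α: 1−α = 4σT⁴/S.
4σT⁴ = 4·5.67×10⁻⁸·(426)⁴ = 7469 W m^-2.
1−α = 7469/19000 = 0.3931, so α = 0.6069.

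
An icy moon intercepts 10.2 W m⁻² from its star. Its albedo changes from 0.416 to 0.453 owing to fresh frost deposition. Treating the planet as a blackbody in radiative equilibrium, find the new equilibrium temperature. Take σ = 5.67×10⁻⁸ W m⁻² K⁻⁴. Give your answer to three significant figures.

70.4 kelvin

With the new albedo, S(1−α₂)/4 = 1.395 W m⁻², so T₂ = 70.43 K.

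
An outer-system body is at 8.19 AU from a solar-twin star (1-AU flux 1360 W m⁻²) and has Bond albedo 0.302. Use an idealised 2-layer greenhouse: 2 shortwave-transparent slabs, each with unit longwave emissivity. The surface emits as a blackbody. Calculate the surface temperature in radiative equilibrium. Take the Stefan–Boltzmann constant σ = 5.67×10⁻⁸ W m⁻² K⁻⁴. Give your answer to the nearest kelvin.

117 kelvin

By the inverse-square law, S = 1360/8.19² = 20.28 W m⁻².
Top-of-atmosphere balance: σT_e⁴ = S(1−α)/4 = 3.538 W m⁻² → T_e = 88.88 K.
Layer-by-layer balance gives σT_s⁴ = (N+1)σT_e⁴, so T_s = 3^¼·88.88 = 117.0 K.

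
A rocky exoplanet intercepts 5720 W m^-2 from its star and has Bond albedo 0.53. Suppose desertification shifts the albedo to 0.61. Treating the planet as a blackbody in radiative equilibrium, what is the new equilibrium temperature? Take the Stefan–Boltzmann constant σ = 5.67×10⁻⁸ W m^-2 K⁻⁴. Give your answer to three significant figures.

T₂ = [S(1−α₂)/(4σ)]^(1/4) = [5720·0.39/(4σ)]^(1/4) = 314.9 K.

315 kelvin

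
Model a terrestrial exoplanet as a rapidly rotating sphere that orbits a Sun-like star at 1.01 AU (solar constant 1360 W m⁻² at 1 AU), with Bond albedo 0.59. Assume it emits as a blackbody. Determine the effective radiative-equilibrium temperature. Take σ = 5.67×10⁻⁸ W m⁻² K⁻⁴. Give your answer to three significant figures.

Irradiance scales as 1/d², so S = 1360 W m⁻² × (1/1.01)² = 1333 W m⁻².
Averaging over the sphere, the absorbed flux is S(1−α)/4 = 136.7 W m⁻².
Balancing against σT⁴: T = (136.7/5.67×10⁻⁸)^(1/4) = 221.6 K.

222 K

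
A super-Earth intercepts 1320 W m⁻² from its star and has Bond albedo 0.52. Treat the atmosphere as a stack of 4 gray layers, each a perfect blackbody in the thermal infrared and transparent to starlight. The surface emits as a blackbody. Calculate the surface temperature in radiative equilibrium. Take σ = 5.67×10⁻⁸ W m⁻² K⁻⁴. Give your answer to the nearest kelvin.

Top-of-atmosphere balance: σT_e⁴ = S(1−α)/4 = 158.4 W m⁻² → T_e = 229.9 K.
With N = 4 opaque layers, T_s = (N+1)^(1/4)·T_e = 5^(1/4)·229.9 = 343.8 K.

344 K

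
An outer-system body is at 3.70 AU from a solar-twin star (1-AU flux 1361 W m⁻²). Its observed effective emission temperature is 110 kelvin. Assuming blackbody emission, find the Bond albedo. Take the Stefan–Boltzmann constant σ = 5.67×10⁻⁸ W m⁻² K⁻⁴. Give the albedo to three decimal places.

0.666

Flux at the orbit: S = 1361/(3.70)² = 99.42 W m⁻².
Energy balance: S(1−α)/4 = σT⁴, so 1−α = 4σT⁴/S.
4σT⁴ = 4·5.67×10⁻⁸·(110)⁴ = 33.21 W m⁻².
1−α = 33.21/99.42 = 0.3340, so α = 0.6660.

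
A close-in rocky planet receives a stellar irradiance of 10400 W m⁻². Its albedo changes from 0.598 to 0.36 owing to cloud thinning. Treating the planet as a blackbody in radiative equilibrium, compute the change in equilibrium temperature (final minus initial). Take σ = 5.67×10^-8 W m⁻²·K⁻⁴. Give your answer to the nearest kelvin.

45 kelvin

With α = 0.598, T₁ = 368.5 K.
After:  T₂ = [10400·0.64/(4σ)]^(1/4) = 413.9 K.
Change: 413.9 − 368.5 = 45.43 K.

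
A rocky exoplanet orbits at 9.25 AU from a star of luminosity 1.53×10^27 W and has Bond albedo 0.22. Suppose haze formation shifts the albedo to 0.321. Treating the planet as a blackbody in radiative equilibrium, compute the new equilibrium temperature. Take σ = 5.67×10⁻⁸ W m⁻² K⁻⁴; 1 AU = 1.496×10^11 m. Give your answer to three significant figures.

117 kelvin

Orbital distance: d = 9.25 AU = 1.384×10^12 m.
S = L/(4πd²) = 63.58 W m⁻².
New equilibrium: T₂ = [(1−0.321)·63.58/(4σ)]^(1/4) = 117.5 K.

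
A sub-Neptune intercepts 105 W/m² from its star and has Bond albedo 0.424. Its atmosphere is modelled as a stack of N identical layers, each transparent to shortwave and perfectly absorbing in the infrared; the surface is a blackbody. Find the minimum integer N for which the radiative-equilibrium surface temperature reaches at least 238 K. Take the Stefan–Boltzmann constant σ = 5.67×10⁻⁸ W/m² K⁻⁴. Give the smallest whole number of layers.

Top-of-atmosphere balance: σT_e⁴ = S(1−α)/4 = 15.12 W/m² → T_e = 127.8 K.
Since T_s⁴ = (N+1)T_e⁴, we need N ≥ (T_s/T_e)⁴ − 1 = 11.032.
Rounding up, N = 12.

12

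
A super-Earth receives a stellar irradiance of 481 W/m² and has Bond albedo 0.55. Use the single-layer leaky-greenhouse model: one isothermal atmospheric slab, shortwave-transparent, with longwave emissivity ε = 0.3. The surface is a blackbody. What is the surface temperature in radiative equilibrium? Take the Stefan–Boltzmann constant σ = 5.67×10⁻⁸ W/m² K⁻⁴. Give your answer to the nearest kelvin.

Effective emission temperature (TOA balance): σT_e⁴ = S(1−α)/4 = 54.11 W/m² → T_e = 175.8 K.
For a single slab of emissivity ε, T_s⁴ = 2T_e⁴/(2−ε); thus T_s = 175.8·(1.176)^(1/4) = 183.1 K.

183 K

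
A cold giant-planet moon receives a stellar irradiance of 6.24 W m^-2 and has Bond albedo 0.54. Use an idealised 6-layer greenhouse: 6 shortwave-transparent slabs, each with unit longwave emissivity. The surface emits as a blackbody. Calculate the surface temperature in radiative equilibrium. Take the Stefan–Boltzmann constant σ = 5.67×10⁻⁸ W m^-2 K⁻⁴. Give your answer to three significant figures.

97.0 K

OLR = S(1−α)/4 = 0.7176 W m^-2; the top layer radiates at T_e = 59.65 K.
For an N-layer opaque stack, T_s⁴ = (N+1)T_e⁴, hence T_s = (7)^(1/4)×59.65 K = 97.02 K.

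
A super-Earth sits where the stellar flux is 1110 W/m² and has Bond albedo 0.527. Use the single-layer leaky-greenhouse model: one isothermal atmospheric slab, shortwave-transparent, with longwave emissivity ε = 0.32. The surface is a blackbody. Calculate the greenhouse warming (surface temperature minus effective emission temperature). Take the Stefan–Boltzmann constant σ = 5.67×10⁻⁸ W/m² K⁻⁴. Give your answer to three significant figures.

Effective emission temperature (TOA balance): σT_e⁴ = S(1−α)/4 = 131.3 W/m² → T_e = 219.3 K.
The surface balance (absorbed SW + ε·downward IR = σT_s⁴) with T_a⁴ = T_s⁴/2 reduces to T_s = T_e·[2/(2−ε)]^¼ = 229.1 K.
Greenhouse warming: T_s − T_e = 9.772 K.

9.77 K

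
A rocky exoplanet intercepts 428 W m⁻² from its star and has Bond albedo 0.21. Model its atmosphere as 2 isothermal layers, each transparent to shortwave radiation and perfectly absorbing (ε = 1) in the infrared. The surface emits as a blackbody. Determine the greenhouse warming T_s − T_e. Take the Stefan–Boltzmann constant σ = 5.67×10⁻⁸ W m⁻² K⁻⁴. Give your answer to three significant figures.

OLR = S(1−α)/4 = 84.53 W m⁻²; the top layer radiates at T_e = 196.5 K.
Surface: T_s = (3)^¼·T_e = 258.6 K.
So the greenhouse effect raises the surface by 258.6 − 196.5 = 62.11 K.

62.1 kelvin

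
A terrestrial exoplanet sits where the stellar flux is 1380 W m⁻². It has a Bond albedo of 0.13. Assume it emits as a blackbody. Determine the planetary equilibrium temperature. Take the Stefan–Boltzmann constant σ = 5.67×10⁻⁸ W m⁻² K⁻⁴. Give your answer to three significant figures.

270 kelvin

Absorbed flux (global mean): S(1−α)/4 = 1380·0.87/4 = 300.1 W m⁻².
Set σT⁴ = 300.1 → T = (300.1/σ)^(1/4) = 269.7 K.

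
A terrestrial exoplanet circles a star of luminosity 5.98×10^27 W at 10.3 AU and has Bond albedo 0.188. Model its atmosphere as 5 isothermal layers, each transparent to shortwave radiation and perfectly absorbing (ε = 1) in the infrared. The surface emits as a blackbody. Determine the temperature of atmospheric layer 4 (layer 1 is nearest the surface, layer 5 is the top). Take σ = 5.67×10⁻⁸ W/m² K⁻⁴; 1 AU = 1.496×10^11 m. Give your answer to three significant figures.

195 kelvin

Orbital distance: d = 10.3 AU = 1.541×10^12 m.
Flux at the orbit: S = L/(4πd²) = 5.98×10^27/(4π·(1.54×10^12)²) = 200.4 W/m².
OLR = S(1−α)/4 = 40.69 W/m²; the top layer radiates at T_e = 163.7 K.
The net upward flux σT_e⁴ is constant between every pair of levels, so T_k⁴ = (N+1−k)T_e⁴.
With k = 4: T_4 = (5+1−4)^¼·163.7 K = 194.6 K.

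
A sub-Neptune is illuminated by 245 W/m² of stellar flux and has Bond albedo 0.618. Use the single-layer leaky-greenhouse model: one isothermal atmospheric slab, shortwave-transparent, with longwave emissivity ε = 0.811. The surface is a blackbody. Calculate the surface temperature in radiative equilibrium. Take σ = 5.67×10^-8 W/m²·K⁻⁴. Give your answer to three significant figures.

162 kelvin

At the top of the atmosphere, σT_e⁴ = S(1−α)/4 = 23.40 W/m², giving T_e = 142.5 K.
Surface balance with a leaky layer gives σT_s⁴ = σT_e⁴·2/(2−ε), so T_s = T_e·[2/(2−0.811)]^(1/4) = 162.3 K.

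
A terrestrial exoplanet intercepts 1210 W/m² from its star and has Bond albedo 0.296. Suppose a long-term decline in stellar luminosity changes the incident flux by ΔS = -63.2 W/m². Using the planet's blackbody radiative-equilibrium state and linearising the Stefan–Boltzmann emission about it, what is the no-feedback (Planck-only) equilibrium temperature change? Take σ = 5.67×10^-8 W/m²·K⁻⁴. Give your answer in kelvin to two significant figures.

Unperturbed T_e = [1210·(1−0.296)/(4σ)]^¼ = 247.6 K.
TOA radiative forcing: ΔF = (1−α)ΔS/4 = 0.704·(-63.2)/4 = -11.12 W/m².
Linearising σT⁴ gives d(σT⁴)/dT = 4σT_e³ = 3.441 W/m² per K.
So ΔT₀ = -11.12/3.441 = -3.23 K.

-3.2 K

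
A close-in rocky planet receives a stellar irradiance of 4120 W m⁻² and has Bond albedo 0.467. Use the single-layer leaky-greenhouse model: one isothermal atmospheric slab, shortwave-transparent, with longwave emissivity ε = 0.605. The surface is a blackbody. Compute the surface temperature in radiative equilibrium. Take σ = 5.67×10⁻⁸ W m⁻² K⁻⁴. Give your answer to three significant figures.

343 K

Effective emission temperature (TOA balance): σT_e⁴ = S(1−α)/4 = 549.0 W m⁻² → T_e = 313.7 K.
Surface balance with a leaky layer gives σT_s⁴ = σT_e⁴·2/(2−ε), so T_s = T_e·[2/(2−0.605)]^(1/4) = 343.2 K.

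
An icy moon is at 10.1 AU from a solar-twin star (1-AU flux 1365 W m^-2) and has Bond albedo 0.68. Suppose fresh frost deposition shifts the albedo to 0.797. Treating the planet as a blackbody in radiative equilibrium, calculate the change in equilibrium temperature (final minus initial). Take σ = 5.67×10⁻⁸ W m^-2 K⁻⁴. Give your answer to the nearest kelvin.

Irradiance scales as 1/d², so S = 1365 W m^-2 × (1/10.1)² = 13.38 W m^-2.
With α = 0.68, T₁ = 65.92 K.
With α = 0.797, T₂ = 58.83 K.
Change: 58.83 − 65.92 = -7.089 K.

-7 kelvin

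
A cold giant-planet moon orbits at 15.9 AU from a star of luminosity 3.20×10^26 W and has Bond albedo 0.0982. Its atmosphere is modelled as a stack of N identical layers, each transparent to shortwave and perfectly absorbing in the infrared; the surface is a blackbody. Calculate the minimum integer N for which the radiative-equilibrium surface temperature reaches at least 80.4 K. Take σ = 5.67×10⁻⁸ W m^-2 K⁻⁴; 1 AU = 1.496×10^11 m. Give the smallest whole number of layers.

d = 15.9 × 1.496×10^11 m = 2.379×10^12 m.
S = L/(4πd²) = 4.501 W m^-2.
OLR = S(1−α)/4 = 1.015 W m^-2; the top layer radiates at T_e = 65.04 K.
T_s = (N+1)^(1/4)·T_e ≥ 80.4 K requires N+1 ≥ (T_s/T_e)⁴ = (80.4/65.04)⁴ = 2.335.
So N ≥ 1.335; the smallest integer is N = 2.

2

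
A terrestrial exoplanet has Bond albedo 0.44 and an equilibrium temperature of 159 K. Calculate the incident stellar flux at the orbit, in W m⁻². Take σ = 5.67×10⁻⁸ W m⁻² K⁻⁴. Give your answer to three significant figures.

259 W m⁻²

Invert the energy balance for S: S = 4σT⁴/(1−α).
The emitted flux is σT⁴ = 36.24 W m⁻².
S = 4·36.24/0.56 = 258.8 W m⁻².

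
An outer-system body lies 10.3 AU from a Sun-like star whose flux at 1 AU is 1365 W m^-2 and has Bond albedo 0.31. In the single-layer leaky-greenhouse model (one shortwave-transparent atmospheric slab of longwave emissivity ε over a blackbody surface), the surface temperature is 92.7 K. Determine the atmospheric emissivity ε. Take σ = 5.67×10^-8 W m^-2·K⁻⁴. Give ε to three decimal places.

By the inverse-square law, S = 1365/10.3² = 12.87 W m^-2.
Effective temperature: T_e = [S(1−α)/(4σ)]^(1/4) = 79.10 K.
Inverting T_s⁴ = 2T_e⁴/(2−ε): (T_e/T_s)⁴ = 0.5301, so ε = 2(1 − 0.5301) = 0.9398.

0.940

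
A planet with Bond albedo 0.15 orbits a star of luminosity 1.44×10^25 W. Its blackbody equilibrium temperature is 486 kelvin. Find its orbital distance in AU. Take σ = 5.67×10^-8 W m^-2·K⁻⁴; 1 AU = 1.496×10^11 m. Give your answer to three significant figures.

Energy balance gives S = 4σT⁴/(1−α) = 14890 W m^-2.
S = L/(4πd²) → d = √(L/4πS) = √(1.44×10^25/(4π·14890)) = 8.774×10^9 m = 0.05865 AU.

0.0586 AU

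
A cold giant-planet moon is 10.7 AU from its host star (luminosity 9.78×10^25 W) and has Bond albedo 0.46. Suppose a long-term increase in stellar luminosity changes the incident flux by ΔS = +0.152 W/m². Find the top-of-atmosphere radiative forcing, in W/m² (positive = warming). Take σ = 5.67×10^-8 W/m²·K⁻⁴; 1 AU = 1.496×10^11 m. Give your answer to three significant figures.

0.0205 W/m²

d = 10.7 × 1.496×10^11 m = 1.601×10^12 m.
Flux at the orbit: S = L/(4πd²) = 9.78×10^25/(4π·(1.60×10^12)²) = 3.037 W/m².
TOA radiative forcing: ΔF = (1−α)ΔS/4 = 0.54·(+0.152)/4 = 0.02052 W/m².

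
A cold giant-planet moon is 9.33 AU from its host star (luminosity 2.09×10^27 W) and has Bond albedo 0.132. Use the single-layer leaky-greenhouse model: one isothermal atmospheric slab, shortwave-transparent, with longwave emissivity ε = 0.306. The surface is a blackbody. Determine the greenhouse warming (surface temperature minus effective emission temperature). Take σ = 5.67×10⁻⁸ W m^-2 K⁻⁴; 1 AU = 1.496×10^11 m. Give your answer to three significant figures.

Orbital distance: d = 9.33 AU = 1.396×10^12 m.
S = L/(4πd²) = 85.37 W m^-2.
At the top of the atmosphere, σT_e⁴ = S(1−α)/4 = 18.53 W m^-2, giving T_e = 134.4 K.
The surface balance (absorbed SW + ε·downward IR = σT_s⁴) with T_a⁴ = T_s⁴/2 reduces to T_s = T_e·[2/(2−ε)]^¼ = 140.1 K.
The atmosphere warms the surface by 5.699 K.

5.70 kelvin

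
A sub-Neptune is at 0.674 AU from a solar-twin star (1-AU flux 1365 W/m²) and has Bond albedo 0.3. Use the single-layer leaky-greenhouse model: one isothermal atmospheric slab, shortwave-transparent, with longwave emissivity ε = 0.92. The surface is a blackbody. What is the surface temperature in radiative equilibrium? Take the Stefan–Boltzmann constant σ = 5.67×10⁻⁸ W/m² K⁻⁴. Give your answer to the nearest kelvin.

Irradiance scales as 1/d², so S = 1365 W/m² × (1/0.674)² = 3005 W/m².
The planet radiates to space at T_e = [S(1−α)/(4σ)]^(1/4) = 310.3 K.
For a single slab of emissivity ε, T_s⁴ = 2T_e⁴/(2−ε); thus T_s = 310.3·(1.852)^(1/4) = 362.0 K.

362 kelvin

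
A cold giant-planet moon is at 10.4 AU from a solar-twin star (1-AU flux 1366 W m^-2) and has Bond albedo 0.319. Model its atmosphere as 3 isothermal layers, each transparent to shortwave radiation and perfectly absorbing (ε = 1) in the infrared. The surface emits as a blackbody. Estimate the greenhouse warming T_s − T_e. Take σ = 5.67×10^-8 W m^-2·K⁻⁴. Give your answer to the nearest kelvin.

Irradiance scales as 1/d², so S = 1366 W m^-2 × (1/10.4)² = 12.63 W m^-2.
OLR = S(1−α)/4 = 2.150 W m^-2; the top layer radiates at T_e = 78.47 K.
T_s = (N+1)^(1/4)·T_e = 111.0 K.
So the greenhouse effect raises the surface by 111.0 − 78.47 = 32.50 K.

33 K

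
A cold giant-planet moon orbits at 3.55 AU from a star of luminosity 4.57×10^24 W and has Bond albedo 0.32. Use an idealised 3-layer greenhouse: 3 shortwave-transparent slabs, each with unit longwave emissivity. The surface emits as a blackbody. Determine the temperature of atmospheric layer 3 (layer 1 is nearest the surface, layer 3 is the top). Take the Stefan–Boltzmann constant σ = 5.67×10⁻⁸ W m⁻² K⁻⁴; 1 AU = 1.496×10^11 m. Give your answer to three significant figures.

Orbital distance: d = 3.55 AU = 5.311×10^11 m.
Spreading L over a sphere of radius d: S = 4.57×10^24/(4π·5.31×10^11²) = 1.289 W m⁻².
OLR = S(1−α)/4 = 0.2192 W m⁻²; the top layer radiates at T_e = 44.34 K.
Each opaque layer satisfies 2T_j⁴ = T_{j−1}⁴ + T_{j+1}⁴, giving T_k⁴ = (N+1−k)T_e⁴.
T_3 = (1)^(1/4)·44.34 = 44.34 K.

44.3 K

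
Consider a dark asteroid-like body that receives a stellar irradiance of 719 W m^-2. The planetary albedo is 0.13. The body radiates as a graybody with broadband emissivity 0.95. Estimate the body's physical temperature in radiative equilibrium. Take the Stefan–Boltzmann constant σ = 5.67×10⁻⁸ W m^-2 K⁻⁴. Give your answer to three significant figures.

Absorbed flux (global mean): S(1−α)/4 = 719.0·0.87/4 = 156.4 W m^-2.
Equating to εσT⁴ with ε = 0.95: T = (156.4/0.95σ)^(1/4) = 232.1 K.

232 kelvin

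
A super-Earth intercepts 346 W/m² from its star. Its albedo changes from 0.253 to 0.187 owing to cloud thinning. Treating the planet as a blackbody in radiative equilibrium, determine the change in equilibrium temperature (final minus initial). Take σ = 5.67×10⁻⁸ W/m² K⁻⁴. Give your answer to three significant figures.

3.93 kelvin

With α = 0.253, T₁ = 183.7 K.
With α = 0.187, T₂ = 187.7 K.
Change: 187.7 − 183.7 = 3.930 K.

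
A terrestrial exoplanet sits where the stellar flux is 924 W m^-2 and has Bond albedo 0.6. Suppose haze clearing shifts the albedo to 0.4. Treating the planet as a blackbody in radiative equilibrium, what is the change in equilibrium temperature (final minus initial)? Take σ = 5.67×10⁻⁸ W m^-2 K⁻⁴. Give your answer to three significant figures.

21.4 K

Before: T₁ = [924.0·0.4/(4σ)]^(1/4) = 200.9 K.
Final:   T₂ = [S(1−0.4)/(4σ)]^(1/4) = 222.4 K.
ΔT = T₂ − T₁ = 21.43 K.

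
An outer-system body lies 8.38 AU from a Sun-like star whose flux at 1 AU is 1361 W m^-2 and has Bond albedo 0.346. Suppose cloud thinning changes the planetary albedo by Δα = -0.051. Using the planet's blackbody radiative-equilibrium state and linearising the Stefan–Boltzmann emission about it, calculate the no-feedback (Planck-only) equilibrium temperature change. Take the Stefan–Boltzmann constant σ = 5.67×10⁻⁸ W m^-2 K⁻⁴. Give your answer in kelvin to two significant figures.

1.7 K

By the inverse-square law, S = 1361/8.38² = 19.38 W m^-2.
The baseline emission temperature is T_e = 86.46 K.
TOA radiative forcing: ΔF = −S·Δα/4 = −19.38·(-0.051)/4 = 0.2471 W m^-2.
Planck response: λ_P = 4σT_e³ = 4·5.67×10⁻⁸·(86.46)³ = 0.1466 W m^-2/K.
ΔT₀ = ΔF/λ_P = 0.2471/0.1466 = 1.69 K.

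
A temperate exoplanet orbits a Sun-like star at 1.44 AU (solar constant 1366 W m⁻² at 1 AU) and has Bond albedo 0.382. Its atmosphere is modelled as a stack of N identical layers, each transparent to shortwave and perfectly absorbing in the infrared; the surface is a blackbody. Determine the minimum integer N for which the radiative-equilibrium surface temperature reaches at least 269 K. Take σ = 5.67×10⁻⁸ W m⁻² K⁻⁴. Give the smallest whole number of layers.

2

Flux at the orbit: S = 1366/(1.44)² = 658.8 W m⁻².
The effective emission temperature is T_e = [S(1−α)/(4σ)]^¼ = 205.8 K.
T_s = (N+1)^(1/4)·T_e ≥ 269 K requires N+1 ≥ (T_s/T_e)⁴ = (269/205.8)⁴ = 2.917.
Rounding up, N = 2.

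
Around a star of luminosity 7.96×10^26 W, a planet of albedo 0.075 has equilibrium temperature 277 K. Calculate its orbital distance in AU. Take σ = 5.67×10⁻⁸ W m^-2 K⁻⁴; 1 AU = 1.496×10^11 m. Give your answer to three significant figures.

1.40 AU

Energy balance gives S = 4σT⁴/(1−α) = 1444 W m^-2.
S = L/(4πd²) → d = √(L/4πS) = √(7.96×10^26/(4π·1444)) = 2.095×10^11 m = 1.400 AU.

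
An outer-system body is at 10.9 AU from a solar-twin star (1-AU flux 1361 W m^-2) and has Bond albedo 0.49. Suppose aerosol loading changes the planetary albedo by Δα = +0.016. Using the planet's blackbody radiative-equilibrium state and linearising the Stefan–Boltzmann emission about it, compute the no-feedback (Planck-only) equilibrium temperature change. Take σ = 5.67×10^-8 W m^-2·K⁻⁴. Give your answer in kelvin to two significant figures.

-0.56 K

Flux at the orbit: S = 1361/(10.9)² = 11.46 W m^-2.
Reference equilibrium: T_e = [S(1−α)/(4σ)]^(1/4) = 71.24 K.
The change in absorbed flux is Δ[S(1−α)/4] = −SΔα/4 = -0.04582 W m^-2.
Planck response: λ_P = 4σT_e³ = 4·5.67×10⁻⁸·(71.24)³ = 0.08201 W m^-2/K.
Hence the no-feedback warming is ΔF/(4σT_e³) = -0.559 K.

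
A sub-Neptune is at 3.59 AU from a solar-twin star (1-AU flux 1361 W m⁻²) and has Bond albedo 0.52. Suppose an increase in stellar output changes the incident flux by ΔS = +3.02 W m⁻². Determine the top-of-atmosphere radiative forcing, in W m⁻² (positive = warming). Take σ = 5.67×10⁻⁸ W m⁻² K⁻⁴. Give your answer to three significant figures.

Flux at the orbit: S = 1361/(3.59)² = 105.6 W m⁻².
TOA radiative forcing: ΔF = (1−α)ΔS/4 = 0.48·(+3.02)/4 = 0.3624 W m⁻².

0.362 W m⁻²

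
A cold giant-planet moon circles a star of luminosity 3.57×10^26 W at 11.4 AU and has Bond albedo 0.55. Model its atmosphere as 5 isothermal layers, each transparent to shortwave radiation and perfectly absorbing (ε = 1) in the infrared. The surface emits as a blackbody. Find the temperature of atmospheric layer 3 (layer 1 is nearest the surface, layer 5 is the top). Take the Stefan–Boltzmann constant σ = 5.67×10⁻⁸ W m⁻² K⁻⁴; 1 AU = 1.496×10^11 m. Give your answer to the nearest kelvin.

87 K

Orbital distance: d = 11.4 AU = 1.705×10^12 m.
Spreading L over a sphere of radius d: S = 3.57×10^26/(4π·1.71×10^12²) = 9.768 W m⁻².
OLR = S(1−α)/4 = 1.099 W m⁻²; the top layer radiates at T_e = 66.35 K.
In the N-layer model, layer k (counted from the surface) has T_k = (N+1−k)^(1/4)·T_e.
T_3 = (3)^(1/4)·66.35 = 87.32 K.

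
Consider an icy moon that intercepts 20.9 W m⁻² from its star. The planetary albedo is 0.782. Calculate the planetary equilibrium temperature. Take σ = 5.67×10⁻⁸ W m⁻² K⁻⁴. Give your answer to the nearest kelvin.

The planet absorbs (1−α)S over its disc πR² and re-emits over 4πR², so the mean absorbed flux is (1−0.782)·20.90/4 = 1.139 W m⁻².
Balancing against σT⁴: T = (1.139/5.67×10⁻⁸)^(1/4) = 66.95 K.

67 K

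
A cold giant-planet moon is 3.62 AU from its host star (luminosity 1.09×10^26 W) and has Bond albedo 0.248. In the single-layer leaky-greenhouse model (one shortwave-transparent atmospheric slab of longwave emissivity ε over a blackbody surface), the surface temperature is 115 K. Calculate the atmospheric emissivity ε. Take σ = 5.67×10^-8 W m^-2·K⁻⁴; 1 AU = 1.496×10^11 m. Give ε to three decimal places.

Orbital distance: d = 3.62 AU = 5.416×10^11 m.
Spreading L over a sphere of radius d: S = 1.09×10^26/(4π·5.42×10^11²) = 29.58 W m^-2.
TOA balance gives T_e = 99.51 K.
T_s⁴ = T_e⁴·2/(2−ε) → ε = 2 − 2(T_e/T_s)⁴ = 2 − 2·(99.51/115)⁴ = 0.8786.

0.879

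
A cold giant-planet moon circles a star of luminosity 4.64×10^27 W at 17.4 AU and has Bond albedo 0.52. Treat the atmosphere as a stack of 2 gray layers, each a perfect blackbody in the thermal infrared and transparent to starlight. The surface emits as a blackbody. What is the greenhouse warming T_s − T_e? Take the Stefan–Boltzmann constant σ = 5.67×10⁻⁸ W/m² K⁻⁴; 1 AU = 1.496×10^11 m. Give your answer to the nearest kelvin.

d = 17.4 × 1.496×10^11 m = 2.603×10^12 m.
Spreading L over a sphere of radius d: S = 4.64×10^27/(4π·2.60×10^12²) = 54.49 W/m².
Top-of-atmosphere balance: σT_e⁴ = S(1−α)/4 = 6.539 W/m² → T_e = 103.6 K.
T_s = (N+1)^(1/4)·T_e = 136.4 K.
So the greenhouse effect raises the surface by 136.4 − 103.6 = 32.75 K.

33 K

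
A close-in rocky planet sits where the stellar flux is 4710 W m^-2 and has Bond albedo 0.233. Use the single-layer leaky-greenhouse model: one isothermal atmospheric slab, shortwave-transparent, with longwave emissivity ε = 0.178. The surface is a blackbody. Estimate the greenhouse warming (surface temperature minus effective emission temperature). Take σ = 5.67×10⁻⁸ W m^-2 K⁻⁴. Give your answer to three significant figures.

8.38 K

Effective emission temperature (TOA balance): σT_e⁴ = S(1−α)/4 = 903.1 W m^-2 → T_e = 355.3 K.
For a single slab of emissivity ε, T_s⁴ = 2T_e⁴/(2−ε); thus T_s = 355.3·(1.098)^(1/4) = 363.6 K.
T_s − T_e = 363.6 − 355.3 = 8.376 K.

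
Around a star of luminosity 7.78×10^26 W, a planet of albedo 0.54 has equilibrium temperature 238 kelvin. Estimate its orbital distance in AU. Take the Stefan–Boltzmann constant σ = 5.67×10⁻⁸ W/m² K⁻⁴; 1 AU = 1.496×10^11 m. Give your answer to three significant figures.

1.32 AU

Required flux: S = 4σT⁴/(1−α) = 1582 W/m².
Then d = [L/(4πS)]^(1/2) = 1.978×10^11 m, i.e. 1.322 AU.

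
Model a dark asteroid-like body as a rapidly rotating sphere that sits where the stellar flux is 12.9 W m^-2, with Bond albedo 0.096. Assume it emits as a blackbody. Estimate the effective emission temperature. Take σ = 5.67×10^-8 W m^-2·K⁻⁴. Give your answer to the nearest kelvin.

85 K

The planet absorbs (1−α)S over its disc πR² and re-emits over 4πR², so the mean absorbed flux is (1−0.096)·12.90/4 = 2.915 W m^-2.
In equilibrium σT⁴ equals this, so T = 84.68 K.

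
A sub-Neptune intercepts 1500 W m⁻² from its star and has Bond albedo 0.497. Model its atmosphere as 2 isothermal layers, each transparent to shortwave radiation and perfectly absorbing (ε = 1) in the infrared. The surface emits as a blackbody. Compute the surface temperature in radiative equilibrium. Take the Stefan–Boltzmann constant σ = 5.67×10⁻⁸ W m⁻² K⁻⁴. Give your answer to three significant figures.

OLR = S(1−α)/4 = 188.6 W m⁻²; the top layer radiates at T_e = 240.2 K.
With N = 2 opaque layers, T_s = (N+1)^(1/4)·T_e = 3^(1/4)·240.2 = 316.1 K.

316 K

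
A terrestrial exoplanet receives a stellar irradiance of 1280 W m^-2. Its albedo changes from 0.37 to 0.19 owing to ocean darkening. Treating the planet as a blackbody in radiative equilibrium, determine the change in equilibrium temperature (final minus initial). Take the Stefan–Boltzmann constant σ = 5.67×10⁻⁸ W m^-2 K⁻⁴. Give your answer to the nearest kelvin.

Before: T₁ = [1280·0.63/(4σ)]^(1/4) = 244.2 K.
With α = 0.19, T₂ = 260.0 K.
ΔT = T₂ − T₁ = 15.83 K.

16 K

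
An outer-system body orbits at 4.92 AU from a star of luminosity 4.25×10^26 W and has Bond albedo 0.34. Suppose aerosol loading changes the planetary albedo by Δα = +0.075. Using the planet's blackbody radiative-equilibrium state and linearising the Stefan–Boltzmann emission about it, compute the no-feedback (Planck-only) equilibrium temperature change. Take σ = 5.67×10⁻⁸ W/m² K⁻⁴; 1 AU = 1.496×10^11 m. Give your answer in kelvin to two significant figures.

Orbital distance: d = 4.92 AU = 7.360×10^11 m.
Spreading L over a sphere of radius d: S = 4.25×10^26/(4π·7.36×10^11²) = 62.43 W/m².
Reference equilibrium: T_e = [S(1−α)/(4σ)]^(1/4) = 116.1 K.
ΔF = −(S/4)Δα = −(62.43/4)×(+0.075) = -1.171 W/m².
Linearising σT⁴ gives d(σT⁴)/dT = 4σT_e³ = 0.3549 W/m² per K.
So ΔT₀ = -1.171/0.3549 = -3.30 K.

-3.3 K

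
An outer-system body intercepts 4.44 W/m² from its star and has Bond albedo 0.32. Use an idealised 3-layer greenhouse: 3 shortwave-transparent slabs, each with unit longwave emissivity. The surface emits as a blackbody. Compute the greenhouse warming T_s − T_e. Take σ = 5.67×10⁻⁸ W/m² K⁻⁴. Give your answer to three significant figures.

25.0 kelvin

Top-of-atmosphere balance: σT_e⁴ = S(1−α)/4 = 0.7548 W/m² → T_e = 60.40 K.
Surface: T_s = (4)^¼·T_e = 85.42 K.
Warming: T_s − T_e = 25.02 K.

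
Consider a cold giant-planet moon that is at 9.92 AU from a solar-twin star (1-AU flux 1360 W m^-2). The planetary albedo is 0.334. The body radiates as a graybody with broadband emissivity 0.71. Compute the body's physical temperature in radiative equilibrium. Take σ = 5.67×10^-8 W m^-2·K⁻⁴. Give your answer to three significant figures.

By the inverse-square law, S = 1360/9.92² = 13.82 W m^-2.
The planet absorbs (1−α)S over its disc πR² and re-emits over 4πR², so the mean absorbed flux is (1−0.334)·13.82/4 = 2.301 W m^-2.
Radiative balance εσT⁴ = 2.301 gives T = [2.301/(0.71·σ)]^(1/4) = 86.95 K.

87.0 K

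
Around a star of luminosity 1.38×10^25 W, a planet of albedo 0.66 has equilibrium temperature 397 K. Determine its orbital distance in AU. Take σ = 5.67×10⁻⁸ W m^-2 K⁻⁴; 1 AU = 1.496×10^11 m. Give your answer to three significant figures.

The flux needed for this T is 4σT⁴/(1−0.66) = 16570 W m^-2.
S = L/(4πd²) → d = √(L/4πS) = √(1.38×10^25/(4π·16570)) = 8.141×10^9 m = 0.05442 AU.

0.0544 AU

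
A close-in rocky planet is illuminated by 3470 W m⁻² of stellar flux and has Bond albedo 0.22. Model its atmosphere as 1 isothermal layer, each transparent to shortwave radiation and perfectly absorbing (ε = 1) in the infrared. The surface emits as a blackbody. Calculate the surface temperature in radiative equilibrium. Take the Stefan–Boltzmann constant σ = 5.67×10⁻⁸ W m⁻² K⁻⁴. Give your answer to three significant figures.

OLR = S(1−α)/4 = 676.6 W m⁻²; the top layer radiates at T_e = 330.5 K.
With N = 1 opaque layers, T_s = (N+1)^(1/4)·T_e = 2^(1/4)·330.5 = 393.1 K.

393 K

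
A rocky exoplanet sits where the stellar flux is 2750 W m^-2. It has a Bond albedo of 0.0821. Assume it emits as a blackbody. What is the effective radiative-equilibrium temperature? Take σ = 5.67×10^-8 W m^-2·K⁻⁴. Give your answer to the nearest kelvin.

Averaging over the sphere, the absorbed flux is S(1−α)/4 = 631.1 W m^-2.
Balancing against σT⁴: T = (631.1/5.67×10⁻⁸)^(1/4) = 324.8 K.

325 K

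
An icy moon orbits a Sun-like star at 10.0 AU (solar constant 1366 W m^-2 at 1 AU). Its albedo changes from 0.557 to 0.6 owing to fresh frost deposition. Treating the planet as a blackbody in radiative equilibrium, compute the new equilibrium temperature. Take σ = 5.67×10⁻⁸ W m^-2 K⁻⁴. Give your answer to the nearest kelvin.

70 K

Irradiance scales as 1/d², so S = 1366 W m^-2 × (1/10.0)² = 13.66 W m^-2.
With the new albedo, S(1−α₂)/4 = 1.366 W m^-2, so T₂ = 70.06 K.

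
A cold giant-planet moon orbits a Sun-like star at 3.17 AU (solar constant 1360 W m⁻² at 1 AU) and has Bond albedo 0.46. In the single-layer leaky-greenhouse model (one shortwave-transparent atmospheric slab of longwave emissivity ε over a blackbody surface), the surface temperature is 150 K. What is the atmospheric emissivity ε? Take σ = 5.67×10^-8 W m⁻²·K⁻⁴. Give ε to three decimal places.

Flux at the orbit: S = 1360/(3.17)² = 135.3 W m⁻².
TOA balance gives T_e = 134.0 K.
Since (2−ε)/2 = (T_e/T_s)⁴ = 0.6365, ε = 0.7270.

0.727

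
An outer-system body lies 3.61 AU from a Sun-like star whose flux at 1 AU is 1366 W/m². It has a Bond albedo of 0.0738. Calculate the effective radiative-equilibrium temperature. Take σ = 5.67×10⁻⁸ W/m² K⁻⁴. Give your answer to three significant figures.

By the inverse-square law, S = 1366/3.61² = 104.8 W/m².
Averaging over the sphere, the absorbed flux is S(1−α)/4 = 24.27 W/m².
Set σT⁴ = 24.27 → T = (24.27/σ)^(1/4) = 143.8 K.

144 K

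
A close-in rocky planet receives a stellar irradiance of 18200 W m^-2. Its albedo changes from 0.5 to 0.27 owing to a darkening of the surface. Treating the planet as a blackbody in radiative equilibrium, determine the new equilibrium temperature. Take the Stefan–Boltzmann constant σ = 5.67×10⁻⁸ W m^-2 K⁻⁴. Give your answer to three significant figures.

T₂ = [S(1−α₂)/(4σ)]^(1/4) = [18200·0.73/(4σ)]^(1/4) = 492.0 K.

492 K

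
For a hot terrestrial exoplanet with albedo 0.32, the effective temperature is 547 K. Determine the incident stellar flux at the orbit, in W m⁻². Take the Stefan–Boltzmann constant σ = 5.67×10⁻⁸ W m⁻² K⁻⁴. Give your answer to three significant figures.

29900 W m⁻²

From S(1−α)/4 = σT⁴: S = 4σT⁴/(1−α).
σT⁴ = 5.67×10⁻⁸·(547)⁴ = 5076 W m⁻².
So S = 4×5076/(1−0.32) = 29860 W m⁻².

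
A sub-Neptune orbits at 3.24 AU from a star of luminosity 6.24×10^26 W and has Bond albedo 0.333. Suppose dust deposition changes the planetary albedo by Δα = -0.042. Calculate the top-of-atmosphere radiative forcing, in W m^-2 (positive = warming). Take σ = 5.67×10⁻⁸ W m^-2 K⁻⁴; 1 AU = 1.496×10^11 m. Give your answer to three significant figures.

2.22 W m^-2

Orbital distance: d = 3.24 AU = 4.847×10^11 m.
Flux at the orbit: S = L/(4πd²) = 6.24×10^26/(4π·(4.85×10^11)²) = 211.4 W m^-2.
ΔF = −(S/4)Δα = −(211.4/4)×(-0.042) = 2.219 W m^-2.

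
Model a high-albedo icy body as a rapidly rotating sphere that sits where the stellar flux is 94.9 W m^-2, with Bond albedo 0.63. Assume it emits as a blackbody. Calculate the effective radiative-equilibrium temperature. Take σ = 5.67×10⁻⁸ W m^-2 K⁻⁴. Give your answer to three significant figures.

112 kelvin

Absorbed flux (global mean): S(1−α)/4 = 94.90·0.37/4 = 8.778 W m^-2.
Set σT⁴ = 8.778 → T = (8.778/σ)^(1/4) = 111.5 K.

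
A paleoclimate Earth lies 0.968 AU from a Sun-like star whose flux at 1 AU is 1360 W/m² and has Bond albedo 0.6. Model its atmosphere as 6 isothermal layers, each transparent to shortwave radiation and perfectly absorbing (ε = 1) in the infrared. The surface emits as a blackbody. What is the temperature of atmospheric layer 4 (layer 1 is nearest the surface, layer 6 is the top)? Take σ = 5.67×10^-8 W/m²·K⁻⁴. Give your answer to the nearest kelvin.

By the inverse-square law, S = 1360/0.968² = 1451 W/m².
Top-of-atmosphere balance: σT_e⁴ = S(1−α)/4 = 145.1 W/m² → T_e = 224.9 K.
The net upward flux σT_e⁴ is constant between every pair of levels, so T_k⁴ = (N+1−k)T_e⁴.
With k = 4: T_4 = (6+1−4)^¼·224.9 K = 296.0 K.

296 K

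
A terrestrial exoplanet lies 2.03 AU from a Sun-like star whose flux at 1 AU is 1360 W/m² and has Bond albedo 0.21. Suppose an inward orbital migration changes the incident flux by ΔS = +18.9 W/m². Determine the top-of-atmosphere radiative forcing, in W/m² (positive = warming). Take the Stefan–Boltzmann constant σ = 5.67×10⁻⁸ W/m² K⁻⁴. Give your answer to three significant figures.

By the inverse-square law, S = 1360/2.03² = 330.0 W/m².
TOA radiative forcing: ΔF = (1−α)ΔS/4 = 0.79·(+18.9)/4 = 3.733 W/m².

3.73 W/m²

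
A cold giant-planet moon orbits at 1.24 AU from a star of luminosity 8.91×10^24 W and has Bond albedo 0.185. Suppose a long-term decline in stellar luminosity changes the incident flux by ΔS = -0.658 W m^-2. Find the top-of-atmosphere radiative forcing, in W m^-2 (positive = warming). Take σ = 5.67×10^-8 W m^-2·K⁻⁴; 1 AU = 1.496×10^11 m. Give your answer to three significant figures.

Orbital distance: d = 1.24 AU = 1.855×10^11 m.
Flux at the orbit: S = L/(4πd²) = 8.91×10^24/(4π·(1.86×10^11)²) = 20.60 W m^-2.
ΔF = Δ[S(1−α)]/4 = (1−0.185)·-0.658/4 = -0.1341 W m^-2.

-0.134 W m^-2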